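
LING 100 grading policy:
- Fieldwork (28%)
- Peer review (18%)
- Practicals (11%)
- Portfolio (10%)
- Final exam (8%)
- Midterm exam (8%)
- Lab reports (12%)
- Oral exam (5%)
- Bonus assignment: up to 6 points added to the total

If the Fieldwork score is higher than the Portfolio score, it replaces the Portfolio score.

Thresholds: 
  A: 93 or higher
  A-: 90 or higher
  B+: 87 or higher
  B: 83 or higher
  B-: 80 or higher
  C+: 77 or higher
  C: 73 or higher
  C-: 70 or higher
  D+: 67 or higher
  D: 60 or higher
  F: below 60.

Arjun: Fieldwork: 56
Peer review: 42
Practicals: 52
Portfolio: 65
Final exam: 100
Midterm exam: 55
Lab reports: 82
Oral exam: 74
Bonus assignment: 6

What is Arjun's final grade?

Fieldwork (56) ≤ Portfolio (65), so Portfolio stays at 65.
Weighted total:
  Fieldwork 56 × 0.28 = 15.68
  Peer review 42 × 0.18 = 7.56
  Practicals 52 × 0.11 = 5.72
  Portfolio 65 × 0.1 = 6.5
  Final exam 100 × 0.08 = 8
  Midterm exam 55 × 0.08 = 4.4
  Lab reports 82 × 0.12 = 9.84
  Oral exam 74 × 0.05 = 3.7
Sum = 61.4
Bonus assignment: 61.4 + 6 = 67.4
67.4 is ≥ 67 and < 70 → D+

D+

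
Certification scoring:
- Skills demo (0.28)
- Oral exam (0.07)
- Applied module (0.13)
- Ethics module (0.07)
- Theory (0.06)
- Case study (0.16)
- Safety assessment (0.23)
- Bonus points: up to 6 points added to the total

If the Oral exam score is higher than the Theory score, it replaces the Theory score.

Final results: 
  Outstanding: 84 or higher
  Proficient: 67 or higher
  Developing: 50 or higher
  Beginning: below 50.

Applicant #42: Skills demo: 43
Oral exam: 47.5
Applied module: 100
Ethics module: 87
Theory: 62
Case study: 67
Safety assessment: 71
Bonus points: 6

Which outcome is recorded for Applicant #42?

Proficient

Oral exam (47.5) ≤ Theory (62), so Theory stays at 62.
Weighted total:
  Skills demo 43 × 0.28 = 12.04
  Oral exam 47.5 × 0.07 = 3.325
  Applied module 100 × 0.13 = 13
  Ethics module 87 × 0.07 = 6.09
  Theory 62 × 0.06 = 3.72
  Case study 67 × 0.16 = 10.72
  Safety assessment 71 × 0.23 = 16.33
Sum = 65.225
Bonus points: 65.225 + 6 = 71.225
71.225 is ≥ 67 and < 84 → Proficient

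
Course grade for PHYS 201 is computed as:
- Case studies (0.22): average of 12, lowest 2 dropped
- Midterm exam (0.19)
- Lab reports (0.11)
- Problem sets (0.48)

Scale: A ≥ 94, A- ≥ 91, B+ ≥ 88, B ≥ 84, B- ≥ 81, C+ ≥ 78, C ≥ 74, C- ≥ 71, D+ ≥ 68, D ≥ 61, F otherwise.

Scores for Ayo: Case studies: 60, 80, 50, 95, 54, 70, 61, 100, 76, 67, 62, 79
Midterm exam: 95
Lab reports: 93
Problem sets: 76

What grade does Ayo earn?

B-

Case studies: drop 50, 54 → average of remaining 10 = 750/10 = 75
Weighted total:
  Case studies 75 × 0.22 = 16.5
  Midterm exam 95 × 0.19 = 18.05
  Lab reports 93 × 0.11 = 10.23
  Problem sets 76 × 0.48 = 36.48
Sum = 81.26
81.26 is ≥ 81 and < 84 → B-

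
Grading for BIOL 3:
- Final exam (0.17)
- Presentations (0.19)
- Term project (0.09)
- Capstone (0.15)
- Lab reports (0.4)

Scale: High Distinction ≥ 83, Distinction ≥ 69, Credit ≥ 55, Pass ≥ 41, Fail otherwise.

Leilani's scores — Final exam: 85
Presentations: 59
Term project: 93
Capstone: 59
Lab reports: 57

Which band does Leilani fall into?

Credit

Weighted total:
  Final exam 85 × 0.17 = 14.45
  Presentations 59 × 0.19 = 11.21
  Term project 93 × 0.09 = 8.37
  Capstone 59 × 0.15 = 8.85
  Lab reports 57 × 0.4 = 22.8
Sum = 65.68
65.68 is ≥ 55 and < 69 → Credit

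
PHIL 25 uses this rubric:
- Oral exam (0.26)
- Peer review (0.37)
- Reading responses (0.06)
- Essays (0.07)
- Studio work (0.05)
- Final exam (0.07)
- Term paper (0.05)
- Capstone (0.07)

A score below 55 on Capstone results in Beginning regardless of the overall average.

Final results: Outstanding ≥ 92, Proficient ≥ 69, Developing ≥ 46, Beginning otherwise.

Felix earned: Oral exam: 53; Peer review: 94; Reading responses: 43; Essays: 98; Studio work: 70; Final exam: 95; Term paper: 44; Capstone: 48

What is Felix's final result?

Capstone score 48 < 55: minimum not met.
Weighted total:
  Oral exam 53 × 0.26 = 13.78
  Peer review 94 × 0.37 = 34.78
  Reading responses 43 × 0.06 = 2.58
  Essays 98 × 0.07 = 6.86
  Studio work 70 × 0.05 = 3.5
  Final exam 95 × 0.07 = 6.65
  Term paper 44 × 0.05 = 2.2
  Capstone 48 × 0.07 = 3.36
Sum = 73.71
Because the Capstone minimum was not met, the result is Beginning.

Beginning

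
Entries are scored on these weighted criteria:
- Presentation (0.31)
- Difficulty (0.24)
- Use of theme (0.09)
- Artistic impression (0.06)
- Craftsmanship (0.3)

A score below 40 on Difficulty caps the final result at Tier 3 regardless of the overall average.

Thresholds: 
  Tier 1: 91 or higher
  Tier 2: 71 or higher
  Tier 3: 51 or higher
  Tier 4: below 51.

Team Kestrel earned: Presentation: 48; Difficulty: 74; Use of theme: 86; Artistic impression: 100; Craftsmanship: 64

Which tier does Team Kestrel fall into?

Difficulty score 74 ≥ 40: minimum met.
Weighted total:
  Presentation 48 × 0.31 = 14.88
  Difficulty 74 × 0.24 = 17.76
  Use of theme 86 × 0.09 = 7.74
  Artistic impression 100 × 0.06 = 6
  Craftsmanship 64 × 0.3 = 19.2
Sum = 65.58
65.58 is ≥ 51 and < 71 → Tier 3

Tier 3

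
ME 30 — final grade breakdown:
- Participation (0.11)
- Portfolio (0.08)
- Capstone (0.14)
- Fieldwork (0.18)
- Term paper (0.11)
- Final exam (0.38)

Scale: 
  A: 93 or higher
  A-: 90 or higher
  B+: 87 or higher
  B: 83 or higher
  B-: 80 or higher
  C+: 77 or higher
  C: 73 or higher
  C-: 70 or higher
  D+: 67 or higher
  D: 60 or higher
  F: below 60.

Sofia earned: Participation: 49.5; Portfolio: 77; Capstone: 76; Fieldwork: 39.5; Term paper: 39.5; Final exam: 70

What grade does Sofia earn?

Weighted total:
  Participation 49.5 × 0.11 = 5.445
  Portfolio 77 × 0.08 = 6.16
  Capstone 76 × 0.14 = 10.64
  Fieldwork 39.5 × 0.18 = 7.11
  Term paper 39.5 × 0.11 = 4.345
  Final exam 70 × 0.38 = 26.6
Sum = 60.3
60.3 is ≥ 60 and < 67 → D

D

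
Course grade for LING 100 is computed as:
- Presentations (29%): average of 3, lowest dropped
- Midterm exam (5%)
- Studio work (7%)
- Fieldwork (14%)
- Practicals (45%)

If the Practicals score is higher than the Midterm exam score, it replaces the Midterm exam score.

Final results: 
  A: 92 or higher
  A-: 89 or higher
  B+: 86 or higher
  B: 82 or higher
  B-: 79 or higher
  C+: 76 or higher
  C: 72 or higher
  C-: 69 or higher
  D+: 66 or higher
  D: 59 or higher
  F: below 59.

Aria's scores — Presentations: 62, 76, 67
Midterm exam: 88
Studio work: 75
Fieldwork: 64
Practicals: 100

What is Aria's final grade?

B

Presentations: drop 62 → average of remaining 2 = 143/2 = 71.5
Practicals (100) > Midterm exam (88), so Midterm exam counts as 100.
Weighted total:
  Presentations 71.5 × 0.29 = 20.735
  Midterm exam 100 × 0.05 = 5
  Studio work 75 × 0.07 = 5.25
  Fieldwork 64 × 0.14 = 8.96
  Practicals 100 × 0.45 = 45
Sum = 84.945
84.945 is ≥ 82 and < 86 → B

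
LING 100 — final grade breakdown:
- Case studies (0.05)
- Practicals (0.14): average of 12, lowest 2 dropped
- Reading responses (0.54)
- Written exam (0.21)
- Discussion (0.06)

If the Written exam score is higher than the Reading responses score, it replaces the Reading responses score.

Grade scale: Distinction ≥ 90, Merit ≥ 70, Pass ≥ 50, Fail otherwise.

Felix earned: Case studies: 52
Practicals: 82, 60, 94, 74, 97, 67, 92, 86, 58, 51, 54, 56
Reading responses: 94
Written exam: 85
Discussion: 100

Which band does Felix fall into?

Merit

Practicals: drop 51, 54 → average of remaining 10 = 766/10 = 76.6
Written exam (85) ≤ Reading responses (94), so Reading responses stays at 94.
Weighted total:
  Case studies 52 × 0.05 = 2.6
  Practicals 76.6 × 0.14 = 10.724
  Reading responses 94 × 0.54 = 50.76
  Written exam 85 × 0.21 = 17.85
  Discussion 100 × 0.06 = 6
Sum = 87.934
87.934 is ≥ 70 and < 90 → Merit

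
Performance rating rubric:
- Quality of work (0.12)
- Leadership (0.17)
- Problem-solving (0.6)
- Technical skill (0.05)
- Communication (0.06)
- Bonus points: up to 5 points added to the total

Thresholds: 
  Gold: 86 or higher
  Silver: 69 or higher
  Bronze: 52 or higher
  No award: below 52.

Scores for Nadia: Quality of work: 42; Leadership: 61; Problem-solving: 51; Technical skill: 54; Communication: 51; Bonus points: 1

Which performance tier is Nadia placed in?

Weighted total:
  Quality of work 42 × 0.12 = 5.04
  Leadership 61 × 0.17 = 10.37
  Problem-solving 51 × 0.6 = 30.6
  Technical skill 54 × 0.05 = 2.7
  Communication 51 × 0.06 = 3.06
Sum = 51.77
Bonus points: 51.77 + 1 = 52.77
52.77 is ≥ 52 and < 69 → Bronze

Bronze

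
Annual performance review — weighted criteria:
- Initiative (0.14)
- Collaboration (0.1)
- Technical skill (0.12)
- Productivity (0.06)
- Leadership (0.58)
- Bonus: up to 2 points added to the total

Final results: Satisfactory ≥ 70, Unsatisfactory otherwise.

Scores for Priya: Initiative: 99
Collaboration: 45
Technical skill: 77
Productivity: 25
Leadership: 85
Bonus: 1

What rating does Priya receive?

Satisfactory

Weighted total:
  Initiative 99 × 0.14 = 13.86
  Collaboration 45 × 0.1 = 4.5
  Technical skill 77 × 0.12 = 9.24
  Productivity 25 × 0.06 = 1.5
  Leadership 85 × 0.58 = 49.3
Sum = 78.4
Bonus: 78.4 + 1 = 79.4
79.4 ≥ 70 → Satisfactory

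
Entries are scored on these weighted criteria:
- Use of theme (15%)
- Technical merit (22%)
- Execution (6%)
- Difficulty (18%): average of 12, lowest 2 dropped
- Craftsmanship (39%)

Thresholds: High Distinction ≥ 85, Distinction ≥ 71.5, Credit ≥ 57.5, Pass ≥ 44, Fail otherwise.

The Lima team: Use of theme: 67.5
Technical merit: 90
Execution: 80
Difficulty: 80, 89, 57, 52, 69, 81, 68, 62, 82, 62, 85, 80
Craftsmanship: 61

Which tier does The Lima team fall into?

Difficulty: drop 52, 57 → average of remaining 10 = 758/10 = 75.8
Weighted total:
  Use of theme 67.5 × 0.15 = 10.125
  Technical merit 90 × 0.22 = 19.8
  Execution 80 × 0.06 = 4.8
  Difficulty 75.8 × 0.18 = 13.644
  Craftsmanship 61 × 0.39 = 23.79
Sum = 72.159
72.159 is ≥ 71.5 and < 85 → Distinction

Distinction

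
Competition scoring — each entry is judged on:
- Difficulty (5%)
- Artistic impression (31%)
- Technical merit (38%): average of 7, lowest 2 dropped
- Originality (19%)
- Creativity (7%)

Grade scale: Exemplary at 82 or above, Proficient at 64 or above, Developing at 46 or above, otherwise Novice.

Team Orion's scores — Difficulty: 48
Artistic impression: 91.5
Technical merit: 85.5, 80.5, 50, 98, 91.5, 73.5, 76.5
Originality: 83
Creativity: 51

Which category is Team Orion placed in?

Exemplary

Technical merit: drop 50, 73.5 → average of remaining 5 = 432/5 = 86.4
Weighted total:
  Difficulty 48 × 0.05 = 2.4
  Artistic impression 91.5 × 0.31 = 28.365
  Technical merit 86.4 × 0.38 = 32.832
  Originality 83 × 0.19 = 15.77
  Creativity 51 × 0.07 = 3.57
Sum = 82.937
82.937 ≥ 82 → Exemplary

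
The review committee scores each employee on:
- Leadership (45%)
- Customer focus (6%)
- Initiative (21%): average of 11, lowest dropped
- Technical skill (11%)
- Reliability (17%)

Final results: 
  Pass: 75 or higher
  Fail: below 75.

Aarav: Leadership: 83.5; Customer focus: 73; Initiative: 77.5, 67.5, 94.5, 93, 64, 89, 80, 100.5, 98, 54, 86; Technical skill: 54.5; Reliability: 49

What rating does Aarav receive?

Initiative: drop 54 → average of remaining 10 = 850/10 = 85
Weighted total:
  Leadership 83.5 × 0.45 = 37.575
  Customer focus 73 × 0.06 = 4.38
  Initiative 85 × 0.21 = 17.85
  Technical skill 54.5 × 0.11 = 5.995
  Reliability 49 × 0.17 = 8.33
Sum = 74.13
74.13 < 75 → Fail

Fail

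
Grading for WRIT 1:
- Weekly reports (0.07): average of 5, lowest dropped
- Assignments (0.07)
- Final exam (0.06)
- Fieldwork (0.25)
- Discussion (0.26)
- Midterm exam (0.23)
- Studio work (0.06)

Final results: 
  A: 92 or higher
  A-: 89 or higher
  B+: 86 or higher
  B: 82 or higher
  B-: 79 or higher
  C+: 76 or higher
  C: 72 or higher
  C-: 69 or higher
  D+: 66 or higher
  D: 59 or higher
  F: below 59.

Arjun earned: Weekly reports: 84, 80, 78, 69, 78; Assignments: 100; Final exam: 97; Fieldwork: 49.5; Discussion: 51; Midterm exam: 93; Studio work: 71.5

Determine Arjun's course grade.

Weekly reports: drop 69 → average of remaining 4 = 320/4 = 80
Weighted total:
  Weekly reports 80 × 0.07 = 5.6
  Assignments 100 × 0.07 = 7
  Final exam 97 × 0.06 = 5.82
  Fieldwork 49.5 × 0.25 = 12.375
  Discussion 51 × 0.26 = 13.26
  Midterm exam 93 × 0.23 = 21.39
  Studio work 71.5 × 0.06 = 4.29
Sum = 69.735
69.735 is ≥ 69 and < 72 → C-

C-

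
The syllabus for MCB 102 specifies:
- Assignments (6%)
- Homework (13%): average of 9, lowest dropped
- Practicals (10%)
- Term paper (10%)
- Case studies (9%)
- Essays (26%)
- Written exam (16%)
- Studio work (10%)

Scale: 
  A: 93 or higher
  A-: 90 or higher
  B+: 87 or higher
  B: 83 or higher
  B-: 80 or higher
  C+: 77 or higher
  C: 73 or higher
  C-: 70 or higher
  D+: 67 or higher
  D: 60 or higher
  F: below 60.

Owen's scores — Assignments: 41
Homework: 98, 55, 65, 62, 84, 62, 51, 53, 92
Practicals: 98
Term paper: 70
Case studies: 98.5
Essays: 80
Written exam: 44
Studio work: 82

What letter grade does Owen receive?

Homework: drop 51 → average of remaining 8 = 571/8 = 71.375
Weighted total:
  Assignments 41 × 0.06 = 2.46
  Homework 71.375 × 0.13 = 9.27875
  Practicals 98 × 0.1 = 9.8
  Term paper 70 × 0.1 = 7
  Case studies 98.5 × 0.09 = 8.865
  Essays 80 × 0.26 = 20.8
  Written exam 44 × 0.16 = 7.04
  Studio work 82 × 0.1 = 8.2
Sum = 73.44375
73.44375 is ≥ 73 and < 77 → C

C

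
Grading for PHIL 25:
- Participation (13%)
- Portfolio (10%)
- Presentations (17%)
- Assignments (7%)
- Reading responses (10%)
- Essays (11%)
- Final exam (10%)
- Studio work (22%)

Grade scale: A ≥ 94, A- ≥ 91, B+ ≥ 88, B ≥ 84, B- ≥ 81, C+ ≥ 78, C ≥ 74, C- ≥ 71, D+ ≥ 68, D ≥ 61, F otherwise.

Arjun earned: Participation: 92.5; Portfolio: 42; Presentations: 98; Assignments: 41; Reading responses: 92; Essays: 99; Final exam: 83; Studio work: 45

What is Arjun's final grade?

Weighted total:
  Participation 92.5 × 0.13 = 12.025
  Portfolio 42 × 0.1 = 4.2
  Presentations 98 × 0.17 = 16.66
  Assignments 41 × 0.07 = 2.87
  Reading responses 92 × 0.1 = 9.2
  Essays 99 × 0.11 = 10.89
  Final exam 83 × 0.1 = 8.3
  Studio work 45 × 0.22 = 9.9
Sum = 74.045
74.045 is ≥ 74 and < 78 → C

C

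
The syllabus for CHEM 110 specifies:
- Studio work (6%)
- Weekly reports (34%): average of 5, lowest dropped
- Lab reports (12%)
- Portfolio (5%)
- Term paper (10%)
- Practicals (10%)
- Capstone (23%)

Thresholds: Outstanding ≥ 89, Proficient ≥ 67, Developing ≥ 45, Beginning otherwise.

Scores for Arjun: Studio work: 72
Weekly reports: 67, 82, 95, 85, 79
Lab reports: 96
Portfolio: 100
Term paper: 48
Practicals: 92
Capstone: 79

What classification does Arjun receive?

Proficient

Weekly reports: drop 67 → average of remaining 4 = 341/4 = 85.25
Weighted total:
  Studio work 72 × 0.06 = 4.32
  Weekly reports 85.25 × 0.34 = 28.985
  Lab reports 96 × 0.12 = 11.52
  Portfolio 100 × 0.05 = 5
  Term paper 48 × 0.1 = 4.8
  Practicals 92 × 0.1 = 9.2
  Capstone 79 × 0.23 = 18.17
Sum = 81.995
81.995 is ≥ 67 and < 89 → Proficient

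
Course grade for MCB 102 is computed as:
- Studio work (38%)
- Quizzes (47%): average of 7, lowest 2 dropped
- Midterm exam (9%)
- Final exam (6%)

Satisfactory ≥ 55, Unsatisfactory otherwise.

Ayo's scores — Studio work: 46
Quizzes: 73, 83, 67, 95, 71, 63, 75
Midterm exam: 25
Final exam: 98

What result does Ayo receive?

Satisfactory

Quizzes: drop 63, 67 → average of remaining 5 = 397/5 = 79.4
Weighted total:
  Studio work 46 × 0.38 = 17.48
  Quizzes 79.4 × 0.47 = 37.318
  Midterm exam 25 × 0.09 = 2.25
  Final exam 98 × 0.06 = 5.88
Sum = 62.928
62.928 ≥ 55 → Satisfactory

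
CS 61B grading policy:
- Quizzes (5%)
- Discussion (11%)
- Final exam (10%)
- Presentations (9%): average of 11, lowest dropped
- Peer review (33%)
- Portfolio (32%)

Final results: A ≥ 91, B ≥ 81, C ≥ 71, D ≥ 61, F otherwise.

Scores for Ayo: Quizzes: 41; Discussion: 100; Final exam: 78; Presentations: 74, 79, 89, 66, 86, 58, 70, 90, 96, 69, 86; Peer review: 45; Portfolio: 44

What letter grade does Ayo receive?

F

Presentations: drop 58 → average of remaining 10 = 805/10 = 80.5
Weighted total:
  Quizzes 41 × 0.05 = 2.05
  Discussion 100 × 0.11 = 11
  Final exam 78 × 0.1 = 7.8
  Presentations 80.5 × 0.09 = 7.245
  Peer review 45 × 0.33 = 14.85
  Portfolio 44 × 0.32 = 14.08
Sum = 57.025
57.025 < 61 → F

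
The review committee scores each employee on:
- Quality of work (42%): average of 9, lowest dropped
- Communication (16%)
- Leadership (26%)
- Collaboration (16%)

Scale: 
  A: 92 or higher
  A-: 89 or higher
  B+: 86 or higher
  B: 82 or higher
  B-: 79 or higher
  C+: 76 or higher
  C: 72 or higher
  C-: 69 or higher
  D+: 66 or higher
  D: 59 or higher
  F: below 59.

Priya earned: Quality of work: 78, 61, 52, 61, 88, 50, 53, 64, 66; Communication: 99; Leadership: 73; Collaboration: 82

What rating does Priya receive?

C

Quality of work: drop 50 → average of remaining 8 = 523/8 = 65.375
Weighted total:
  Quality of work 65.375 × 0.42 = 27.4575
  Communication 99 × 0.16 = 15.84
  Leadership 73 × 0.26 = 18.98
  Collaboration 82 × 0.16 = 13.12
Sum = 75.3975
75.3975 is ≥ 72 and < 76 → C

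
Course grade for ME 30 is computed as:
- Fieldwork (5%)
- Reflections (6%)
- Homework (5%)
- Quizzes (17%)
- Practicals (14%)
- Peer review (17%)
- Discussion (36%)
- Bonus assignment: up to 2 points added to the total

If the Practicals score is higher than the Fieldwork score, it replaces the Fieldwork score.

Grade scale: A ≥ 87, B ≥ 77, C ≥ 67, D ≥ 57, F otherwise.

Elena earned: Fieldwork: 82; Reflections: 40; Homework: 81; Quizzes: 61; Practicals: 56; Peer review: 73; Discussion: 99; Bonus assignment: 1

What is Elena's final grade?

Practicals (56) ≤ Fieldwork (82), so Fieldwork stays at 82.
Weighted total:
  Fieldwork 82 × 0.05 = 4.1
  Reflections 40 × 0.06 = 2.4
  Homework 81 × 0.05 = 4.05
  Quizzes 61 × 0.17 = 10.37
  Practicals 56 × 0.14 = 7.84
  Peer review 73 × 0.17 = 12.41
  Discussion 99 × 0.36 = 35.64
Sum = 76.81
Bonus assignment: 76.81 + 1 = 77.81
77.81 is ≥ 77 and < 87 → B

B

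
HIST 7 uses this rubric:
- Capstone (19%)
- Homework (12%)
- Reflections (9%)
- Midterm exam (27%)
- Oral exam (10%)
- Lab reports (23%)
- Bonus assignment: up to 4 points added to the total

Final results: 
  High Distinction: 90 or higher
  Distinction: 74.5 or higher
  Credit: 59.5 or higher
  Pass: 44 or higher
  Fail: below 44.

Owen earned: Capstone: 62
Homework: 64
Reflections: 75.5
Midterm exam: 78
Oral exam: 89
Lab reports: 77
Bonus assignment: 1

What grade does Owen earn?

Distinction

Weighted total:
  Capstone 62 × 0.19 = 11.78
  Homework 64 × 0.12 = 7.68
  Reflections 75.5 × 0.09 = 6.795
  Midterm exam 78 × 0.27 = 21.06
  Oral exam 89 × 0.1 = 8.9
  Lab reports 77 × 0.23 = 17.71
Sum = 73.925
Bonus assignment: 73.925 + 1 = 74.925
74.925 is ≥ 74.5 and < 90 → Distinction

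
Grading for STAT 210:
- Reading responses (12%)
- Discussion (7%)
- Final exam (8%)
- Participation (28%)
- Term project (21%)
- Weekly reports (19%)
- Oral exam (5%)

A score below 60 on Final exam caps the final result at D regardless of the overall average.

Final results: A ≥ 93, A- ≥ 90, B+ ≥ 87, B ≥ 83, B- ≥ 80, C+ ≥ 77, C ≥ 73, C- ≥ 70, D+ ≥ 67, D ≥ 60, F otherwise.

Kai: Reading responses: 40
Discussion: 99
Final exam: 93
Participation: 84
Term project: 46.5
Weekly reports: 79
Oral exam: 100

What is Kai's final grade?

C-

Final exam score 93 ≥ 60: minimum met.
Weighted total:
  Reading responses 40 × 0.12 = 4.8
  Discussion 99 × 0.07 = 6.93
  Final exam 93 × 0.08 = 7.44
  Participation 84 × 0.28 = 23.52
  Term project 46.5 × 0.21 = 9.765
  Weekly reports 79 × 0.19 = 15.01
  Oral exam 100 × 0.05 = 5
Sum = 72.465
72.465 is ≥ 70 and < 73 → C-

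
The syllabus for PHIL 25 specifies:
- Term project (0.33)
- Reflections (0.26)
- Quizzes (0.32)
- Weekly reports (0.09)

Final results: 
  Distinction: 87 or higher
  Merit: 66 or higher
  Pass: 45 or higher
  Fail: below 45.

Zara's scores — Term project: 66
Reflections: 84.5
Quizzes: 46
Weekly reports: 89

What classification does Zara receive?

Merit

Weighted total:
  Term project 66 × 0.33 = 21.78
  Reflections 84.5 × 0.26 = 21.97
  Quizzes 46 × 0.32 = 14.72
  Weekly reports 89 × 0.09 = 8.01
Sum = 66.48
66.48 is ≥ 66 and < 87 → Merit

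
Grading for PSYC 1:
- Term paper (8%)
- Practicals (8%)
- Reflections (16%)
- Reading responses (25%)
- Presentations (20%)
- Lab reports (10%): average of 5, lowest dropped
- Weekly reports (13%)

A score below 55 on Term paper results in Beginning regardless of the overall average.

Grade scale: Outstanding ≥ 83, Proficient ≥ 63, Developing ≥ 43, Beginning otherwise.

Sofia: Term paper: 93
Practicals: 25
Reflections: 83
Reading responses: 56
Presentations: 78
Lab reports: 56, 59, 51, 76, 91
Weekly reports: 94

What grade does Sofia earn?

Proficient

Lab reports: drop 51 → average of remaining 4 = 282/4 = 70.5
Term paper score 93 ≥ 55: minimum met.
Weighted total:
  Term paper 93 × 0.08 = 7.44
  Practicals 25 × 0.08 = 2
  Reflections 83 × 0.16 = 13.28
  Reading responses 56 × 0.25 = 14
  Presentations 78 × 0.2 = 15.6
  Lab reports 70.5 × 0.1 = 7.05
  Weekly reports 94 × 0.13 = 12.22
Sum = 71.59
71.59 is ≥ 63 and < 83 → Proficient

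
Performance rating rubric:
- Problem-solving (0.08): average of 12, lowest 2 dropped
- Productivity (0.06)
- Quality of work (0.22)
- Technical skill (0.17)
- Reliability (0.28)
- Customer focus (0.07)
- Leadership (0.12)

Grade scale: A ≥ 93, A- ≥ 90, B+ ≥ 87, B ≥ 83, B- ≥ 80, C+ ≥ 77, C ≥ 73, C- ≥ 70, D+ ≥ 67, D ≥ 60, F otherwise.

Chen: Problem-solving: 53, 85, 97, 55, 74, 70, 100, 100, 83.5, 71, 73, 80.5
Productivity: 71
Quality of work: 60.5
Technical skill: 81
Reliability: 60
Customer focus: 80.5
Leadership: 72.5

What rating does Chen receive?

Problem-solving: drop 53, 55 → average of remaining 10 = 834/10 = 83.4
Weighted total:
  Problem-solving 83.4 × 0.08 = 6.672
  Productivity 71 × 0.06 = 4.26
  Quality of work 60.5 × 0.22 = 13.31
  Technical skill 81 × 0.17 = 13.77
  Reliability 60 × 0.28 = 16.8
  Customer focus 80.5 × 0.07 = 5.635
  Leadership 72.5 × 0.12 = 8.7
Sum = 69.147
69.147 is ≥ 67 and < 70 → D+

D+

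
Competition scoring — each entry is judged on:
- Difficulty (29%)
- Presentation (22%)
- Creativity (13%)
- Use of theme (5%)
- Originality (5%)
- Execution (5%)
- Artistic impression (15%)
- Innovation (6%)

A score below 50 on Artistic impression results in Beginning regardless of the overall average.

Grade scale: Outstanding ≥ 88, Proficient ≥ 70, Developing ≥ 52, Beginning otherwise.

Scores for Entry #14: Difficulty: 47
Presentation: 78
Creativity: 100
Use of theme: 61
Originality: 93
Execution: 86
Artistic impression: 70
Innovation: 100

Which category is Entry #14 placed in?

Proficient

Artistic impression score 70 ≥ 50: minimum met.
Weighted total:
  Difficulty 47 × 0.29 = 13.63
  Presentation 78 × 0.22 = 17.16
  Creativity 100 × 0.13 = 13
  Use of theme 61 × 0.05 = 3.05
  Originality 93 × 0.05 = 4.65
  Execution 86 × 0.05 = 4.3
  Artistic impression 70 × 0.15 = 10.5
  Innovation 100 × 0.06 = 6
Sum = 72.29
72.29 is ≥ 70 and < 88 → Proficient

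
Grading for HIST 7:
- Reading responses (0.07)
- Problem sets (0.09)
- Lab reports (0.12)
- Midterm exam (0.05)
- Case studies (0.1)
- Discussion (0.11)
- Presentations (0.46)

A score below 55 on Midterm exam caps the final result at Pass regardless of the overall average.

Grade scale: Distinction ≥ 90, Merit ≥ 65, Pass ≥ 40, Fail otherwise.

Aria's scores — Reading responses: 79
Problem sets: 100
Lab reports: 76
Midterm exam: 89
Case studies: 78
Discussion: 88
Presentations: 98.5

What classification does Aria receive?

Midterm exam score 89 ≥ 55: minimum met.
Weighted total:
  Reading responses 79 × 0.07 = 5.53
  Problem sets 100 × 0.09 = 9
  Lab reports 76 × 0.12 = 9.12
  Midterm exam 89 × 0.05 = 4.45
  Case studies 78 × 0.1 = 7.8
  Discussion 88 × 0.11 = 9.68
  Presentations 98.5 × 0.46 = 45.31
Sum = 90.89
90.89 ≥ 90 → Distinction

Distinction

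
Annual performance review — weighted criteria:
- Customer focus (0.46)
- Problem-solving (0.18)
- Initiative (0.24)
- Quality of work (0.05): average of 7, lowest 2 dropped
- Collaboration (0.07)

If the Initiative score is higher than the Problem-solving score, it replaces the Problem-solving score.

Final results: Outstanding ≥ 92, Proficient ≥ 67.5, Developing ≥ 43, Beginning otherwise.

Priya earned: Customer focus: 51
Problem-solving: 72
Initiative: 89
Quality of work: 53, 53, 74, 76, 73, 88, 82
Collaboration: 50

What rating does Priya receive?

Proficient

Quality of work: drop 53, 53 → average of remaining 5 = 393/5 = 78.6
Initiative (89) > Problem-solving (72), so Problem-solving counts as 89.
Weighted total:
  Customer focus 51 × 0.46 = 23.46
  Problem-solving 89 × 0.18 = 16.02
  Initiative 89 × 0.24 = 21.36
  Quality of work 78.6 × 0.05 = 3.93
  Collaboration 50 × 0.07 = 3.5
Sum = 68.27
68.27 is ≥ 67.5 and < 92 → Proficient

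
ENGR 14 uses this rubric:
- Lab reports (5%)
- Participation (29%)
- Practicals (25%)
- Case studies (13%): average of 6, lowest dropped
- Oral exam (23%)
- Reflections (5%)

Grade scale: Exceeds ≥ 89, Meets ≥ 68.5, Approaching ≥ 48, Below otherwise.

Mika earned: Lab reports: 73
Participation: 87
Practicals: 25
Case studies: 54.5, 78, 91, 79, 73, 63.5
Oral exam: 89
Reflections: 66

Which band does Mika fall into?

Case studies: drop 54.5 → average of remaining 5 = 384.5/5 = 76.9
Weighted total:
  Lab reports 73 × 0.05 = 3.65
  Participation 87 × 0.29 = 25.23
  Practicals 25 × 0.25 = 6.25
  Case studies 76.9 × 0.13 = 9.997
  Oral exam 89 × 0.23 = 20.47
  Reflections 66 × 0.05 = 3.3
Sum = 68.897
68.897 is ≥ 68.5 and < 89 → Meets

Meets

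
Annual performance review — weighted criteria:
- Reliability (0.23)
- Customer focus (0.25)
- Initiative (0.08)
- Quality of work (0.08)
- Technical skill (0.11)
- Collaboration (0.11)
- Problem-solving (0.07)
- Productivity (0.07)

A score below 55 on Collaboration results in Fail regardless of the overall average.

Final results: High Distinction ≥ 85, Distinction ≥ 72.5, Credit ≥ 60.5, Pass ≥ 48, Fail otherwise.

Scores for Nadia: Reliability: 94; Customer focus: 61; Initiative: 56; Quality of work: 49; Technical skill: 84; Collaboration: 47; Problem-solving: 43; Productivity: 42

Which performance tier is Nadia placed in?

Fail

Collaboration score 47 < 55: minimum not met.
Weighted total:
  Reliability 94 × 0.23 = 21.62
  Customer focus 61 × 0.25 = 15.25
  Initiative 56 × 0.08 = 4.48
  Quality of work 49 × 0.08 = 3.92
  Technical skill 84 × 0.11 = 9.24
  Collaboration 47 × 0.11 = 5.17
  Problem-solving 43 × 0.07 = 3.01
  Productivity 42 × 0.07 = 2.94
Sum = 65.63
Because the Collaboration minimum was not met, the result is Fail.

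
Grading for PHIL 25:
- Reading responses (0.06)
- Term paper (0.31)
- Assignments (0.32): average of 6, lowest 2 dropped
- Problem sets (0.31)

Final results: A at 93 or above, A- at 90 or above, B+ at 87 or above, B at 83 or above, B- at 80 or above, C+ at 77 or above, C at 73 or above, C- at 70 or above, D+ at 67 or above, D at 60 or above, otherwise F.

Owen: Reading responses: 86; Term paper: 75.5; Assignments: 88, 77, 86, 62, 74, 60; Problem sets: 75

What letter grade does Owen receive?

C+

Assignments: drop 60, 62 → average of remaining 4 = 325/4 = 81.25
Weighted total:
  Reading responses 86 × 0.06 = 5.16
  Term paper 75.5 × 0.31 = 23.405
  Assignments 81.25 × 0.32 = 26
  Problem sets 75 × 0.31 = 23.25
Sum = 77.815
77.815 is ≥ 77 and < 80 → C+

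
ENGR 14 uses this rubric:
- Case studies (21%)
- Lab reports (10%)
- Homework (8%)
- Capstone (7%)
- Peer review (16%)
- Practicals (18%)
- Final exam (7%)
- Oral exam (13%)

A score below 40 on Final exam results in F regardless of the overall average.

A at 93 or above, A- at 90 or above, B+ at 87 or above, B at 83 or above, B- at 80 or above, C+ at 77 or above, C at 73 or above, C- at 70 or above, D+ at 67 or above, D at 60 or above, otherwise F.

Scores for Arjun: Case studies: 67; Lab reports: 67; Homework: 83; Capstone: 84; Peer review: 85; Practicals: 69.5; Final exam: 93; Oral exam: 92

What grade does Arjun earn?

C+

Final exam score 93 ≥ 40: minimum met.
Weighted total:
  Case studies 67 × 0.21 = 14.07
  Lab reports 67 × 0.1 = 6.7
  Homework 83 × 0.08 = 6.64
  Capstone 84 × 0.07 = 5.88
  Peer review 85 × 0.16 = 13.6
  Practicals 69.5 × 0.18 = 12.51
  Final exam 93 × 0.07 = 6.51
  Oral exam 92 × 0.13 = 11.96
Sum = 77.87
77.87 is ≥ 77 and < 80 → C+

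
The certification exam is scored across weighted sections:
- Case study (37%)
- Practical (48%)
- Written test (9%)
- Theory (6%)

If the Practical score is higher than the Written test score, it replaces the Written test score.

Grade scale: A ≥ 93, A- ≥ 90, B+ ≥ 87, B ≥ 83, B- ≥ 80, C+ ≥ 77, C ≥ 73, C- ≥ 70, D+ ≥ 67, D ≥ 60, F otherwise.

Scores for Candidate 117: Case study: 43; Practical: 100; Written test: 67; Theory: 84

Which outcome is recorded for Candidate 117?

Practical (100) > Written test (67), so Written test counts as 100.
Weighted total:
  Case study 43 × 0.37 = 15.91
  Practical 100 × 0.48 = 48
  Written test 100 × 0.09 = 9
  Theory 84 × 0.06 = 5.04
Sum = 77.95
77.95 is ≥ 77 and < 80 → C+

C+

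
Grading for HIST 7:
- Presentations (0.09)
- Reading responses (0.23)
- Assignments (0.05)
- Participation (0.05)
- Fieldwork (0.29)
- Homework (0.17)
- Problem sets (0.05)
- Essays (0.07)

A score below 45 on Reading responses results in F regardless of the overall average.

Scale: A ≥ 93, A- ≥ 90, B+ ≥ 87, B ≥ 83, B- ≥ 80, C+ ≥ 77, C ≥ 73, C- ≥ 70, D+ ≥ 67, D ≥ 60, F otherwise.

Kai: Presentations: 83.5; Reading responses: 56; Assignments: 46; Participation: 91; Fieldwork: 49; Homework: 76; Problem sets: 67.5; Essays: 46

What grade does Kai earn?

Reading responses score 56 ≥ 45: minimum met.
Weighted total:
  Presentations 83.5 × 0.09 = 7.515
  Reading responses 56 × 0.23 = 12.88
  Assignments 46 × 0.05 = 2.3
  Participation 91 × 0.05 = 4.55
  Fieldwork 49 × 0.29 = 14.21
  Homework 76 × 0.17 = 12.92
  Problem sets 67.5 × 0.05 = 3.375
  Essays 46 × 0.07 = 3.22
Sum = 60.97
60.97 is ≥ 60 and < 67 → D

D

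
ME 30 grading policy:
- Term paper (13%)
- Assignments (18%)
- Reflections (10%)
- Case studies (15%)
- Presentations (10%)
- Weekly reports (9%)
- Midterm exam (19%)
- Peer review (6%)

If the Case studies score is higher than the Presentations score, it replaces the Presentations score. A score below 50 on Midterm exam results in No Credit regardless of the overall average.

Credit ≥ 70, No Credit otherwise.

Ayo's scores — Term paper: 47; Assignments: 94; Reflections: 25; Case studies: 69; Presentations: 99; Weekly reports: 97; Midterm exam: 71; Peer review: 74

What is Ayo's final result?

Case studies (69) ≤ Presentations (99), so Presentations stays at 99.
Midterm exam score 71 ≥ 50: minimum met.
Weighted total:
  Term paper 47 × 0.13 = 6.11
  Assignments 94 × 0.18 = 16.92
  Reflections 25 × 0.1 = 2.5
  Case studies 69 × 0.15 = 10.35
  Presentations 99 × 0.1 = 9.9
  Weekly reports 97 × 0.09 = 8.73
  Midterm exam 71 × 0.19 = 13.49
  Peer review 74 × 0.06 = 4.44
Sum = 72.44
72.44 ≥ 70 → Credit

Credit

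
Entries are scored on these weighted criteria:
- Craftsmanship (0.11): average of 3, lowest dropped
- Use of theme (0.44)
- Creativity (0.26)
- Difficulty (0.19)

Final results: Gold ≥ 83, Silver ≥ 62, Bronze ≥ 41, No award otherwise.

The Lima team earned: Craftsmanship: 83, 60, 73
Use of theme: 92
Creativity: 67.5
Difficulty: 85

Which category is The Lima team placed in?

Craftsmanship: drop 60 → average of remaining 2 = 156/2 = 78
Weighted total:
  Craftsmanship 78 × 0.11 = 8.58
  Use of theme 92 × 0.44 = 40.48
  Creativity 67.5 × 0.26 = 17.55
  Difficulty 85 × 0.19 = 16.15
Sum = 82.76
82.76 is ≥ 62 and < 83 → Silver

Silver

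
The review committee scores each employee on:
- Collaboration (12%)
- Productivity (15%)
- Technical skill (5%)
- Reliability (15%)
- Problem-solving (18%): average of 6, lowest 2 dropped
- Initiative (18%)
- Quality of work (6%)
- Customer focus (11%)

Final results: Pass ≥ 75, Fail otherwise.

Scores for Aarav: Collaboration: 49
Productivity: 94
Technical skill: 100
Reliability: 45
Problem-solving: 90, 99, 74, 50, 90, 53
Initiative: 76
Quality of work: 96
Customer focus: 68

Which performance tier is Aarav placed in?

Problem-solving: drop 50, 53 → average of remaining 4 = 353/4 = 88.25
Weighted total:
  Collaboration 49 × 0.12 = 5.88
  Productivity 94 × 0.15 = 14.1
  Technical skill 100 × 0.05 = 5
  Reliability 45 × 0.15 = 6.75
  Problem-solving 88.25 × 0.18 = 15.885
  Initiative 76 × 0.18 = 13.68
  Quality of work 96 × 0.06 = 5.76
  Customer focus 68 × 0.11 = 7.48
Sum = 74.535
74.535 < 75 → Fail

Fail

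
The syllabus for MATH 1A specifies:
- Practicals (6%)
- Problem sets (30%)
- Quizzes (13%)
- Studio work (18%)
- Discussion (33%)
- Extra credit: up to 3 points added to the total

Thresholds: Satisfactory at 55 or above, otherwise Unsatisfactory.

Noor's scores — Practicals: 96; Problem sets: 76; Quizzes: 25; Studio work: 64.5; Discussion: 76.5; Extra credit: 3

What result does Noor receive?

Satisfactory

Weighted total:
  Practicals 96 × 0.06 = 5.76
  Problem sets 76 × 0.3 = 22.8
  Quizzes 25 × 0.13 = 3.25
  Studio work 64.5 × 0.18 = 11.61
  Discussion 76.5 × 0.33 = 25.245
Sum = 68.665
Extra credit: 68.665 + 3 = 71.665
71.665 ≥ 55 → Satisfactory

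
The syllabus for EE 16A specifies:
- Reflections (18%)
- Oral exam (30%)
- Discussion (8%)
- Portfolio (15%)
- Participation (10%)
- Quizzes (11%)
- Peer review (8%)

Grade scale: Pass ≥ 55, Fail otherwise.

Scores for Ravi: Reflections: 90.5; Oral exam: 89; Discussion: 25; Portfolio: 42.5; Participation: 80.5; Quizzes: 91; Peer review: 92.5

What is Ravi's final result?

Weighted total:
  Reflections 90.5 × 0.18 = 16.29
  Oral exam 89 × 0.3 = 26.7
  Discussion 25 × 0.08 = 2
  Portfolio 42.5 × 0.15 = 6.375
  Participation 80.5 × 0.1 = 8.05
  Quizzes 91 × 0.11 = 10.01
  Peer review 92.5 × 0.08 = 7.4
Sum = 76.825
76.825 ≥ 55 → Pass

Pass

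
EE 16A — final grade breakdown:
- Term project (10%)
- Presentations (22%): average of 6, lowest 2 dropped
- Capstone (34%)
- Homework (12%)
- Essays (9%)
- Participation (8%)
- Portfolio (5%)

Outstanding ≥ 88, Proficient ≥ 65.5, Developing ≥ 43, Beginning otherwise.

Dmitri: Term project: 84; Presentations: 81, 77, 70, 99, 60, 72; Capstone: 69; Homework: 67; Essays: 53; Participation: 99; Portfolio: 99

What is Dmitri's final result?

Presentations: drop 60, 70 → average of remaining 4 = 329/4 = 82.25
Weighted total:
  Term project 84 × 0.1 = 8.4
  Presentations 82.25 × 0.22 = 18.095
  Capstone 69 × 0.34 = 23.46
  Homework 67 × 0.12 = 8.04
  Essays 53 × 0.09 = 4.77
  Participation 99 × 0.08 = 7.92
  Portfolio 99 × 0.05 = 4.95
Sum = 75.635
75.635 is ≥ 65.5 and < 88 → Proficient

Proficient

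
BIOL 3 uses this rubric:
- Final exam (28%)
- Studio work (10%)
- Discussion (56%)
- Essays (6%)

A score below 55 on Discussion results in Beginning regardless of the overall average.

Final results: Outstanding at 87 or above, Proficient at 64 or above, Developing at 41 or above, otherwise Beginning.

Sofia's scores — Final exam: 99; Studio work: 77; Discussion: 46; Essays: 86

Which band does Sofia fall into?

Beginning

Discussion score 46 < 55: minimum not met.
Weighted total:
  Final exam 99 × 0.28 = 27.72
  Studio work 77 × 0.1 = 7.7
  Discussion 46 × 0.56 = 25.76
  Essays 86 × 0.06 = 5.16
Sum = 66.34
Because the Discussion minimum was not met, the result is Beginning.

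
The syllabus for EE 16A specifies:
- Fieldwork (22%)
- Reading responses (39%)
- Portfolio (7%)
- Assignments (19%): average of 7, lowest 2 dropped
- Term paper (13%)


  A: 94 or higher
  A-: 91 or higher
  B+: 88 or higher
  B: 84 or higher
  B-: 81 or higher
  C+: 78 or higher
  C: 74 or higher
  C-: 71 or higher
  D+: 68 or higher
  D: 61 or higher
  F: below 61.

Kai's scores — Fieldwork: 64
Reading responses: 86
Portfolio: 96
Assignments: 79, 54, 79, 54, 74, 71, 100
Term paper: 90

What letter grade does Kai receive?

Assignments: drop 54, 54 → average of remaining 5 = 403/5 = 80.6
Weighted total:
  Fieldwork 64 × 0.22 = 14.08
  Reading responses 86 × 0.39 = 33.54
  Portfolio 96 × 0.07 = 6.72
  Assignments 80.6 × 0.19 = 15.314
  Term paper 90 × 0.13 = 11.7
Sum = 81.354
81.354 is ≥ 81 and < 84 → B-

B-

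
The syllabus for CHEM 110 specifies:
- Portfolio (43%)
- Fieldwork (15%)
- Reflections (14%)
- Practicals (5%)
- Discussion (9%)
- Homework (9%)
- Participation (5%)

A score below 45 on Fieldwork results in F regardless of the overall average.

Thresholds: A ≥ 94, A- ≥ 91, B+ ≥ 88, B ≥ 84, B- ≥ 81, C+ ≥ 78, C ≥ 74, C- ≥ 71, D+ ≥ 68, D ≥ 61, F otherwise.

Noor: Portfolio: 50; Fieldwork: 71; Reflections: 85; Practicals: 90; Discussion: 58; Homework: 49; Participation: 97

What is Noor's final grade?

D

Fieldwork score 71 ≥ 45: minimum met.
Weighted total:
  Portfolio 50 × 0.43 = 21.5
  Fieldwork 71 × 0.15 = 10.65
  Reflections 85 × 0.14 = 11.9
  Practicals 90 × 0.05 = 4.5
  Discussion 58 × 0.09 = 5.22
  Homework 49 × 0.09 = 4.41
  Participation 97 × 0.05 = 4.85
Sum = 63.03
63.03 is ≥ 61 and < 68 → D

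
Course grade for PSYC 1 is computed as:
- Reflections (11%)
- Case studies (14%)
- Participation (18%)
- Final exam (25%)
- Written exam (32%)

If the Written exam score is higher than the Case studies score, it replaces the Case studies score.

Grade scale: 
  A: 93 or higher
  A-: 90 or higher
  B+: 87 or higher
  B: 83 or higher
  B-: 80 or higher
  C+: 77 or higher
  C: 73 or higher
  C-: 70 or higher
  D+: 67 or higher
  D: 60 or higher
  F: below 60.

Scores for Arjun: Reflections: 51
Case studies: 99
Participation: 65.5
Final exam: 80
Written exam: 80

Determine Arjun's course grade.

C

Written exam (80) ≤ Case studies (99), so Case studies stays at 99.
Weighted total:
  Reflections 51 × 0.11 = 5.61
  Case studies 99 × 0.14 = 13.86
  Participation 65.5 × 0.18 = 11.79
  Final exam 80 × 0.25 = 20
  Written exam 80 × 0.32 = 25.6
Sum = 76.86
76.86 is ≥ 73 and < 77 → C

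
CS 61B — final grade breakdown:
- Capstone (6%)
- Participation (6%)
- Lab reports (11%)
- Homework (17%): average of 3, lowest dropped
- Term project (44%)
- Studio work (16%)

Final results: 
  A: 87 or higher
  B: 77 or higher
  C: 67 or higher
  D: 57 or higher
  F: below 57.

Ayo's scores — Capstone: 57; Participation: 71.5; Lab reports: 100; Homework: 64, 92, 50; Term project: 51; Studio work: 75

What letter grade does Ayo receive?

D

Homework: drop 50 → average of remaining 2 = 156/2 = 78
Weighted total:
  Capstone 57 × 0.06 = 3.42
  Participation 71.5 × 0.06 = 4.29
  Lab reports 100 × 0.11 = 11
  Homework 78 × 0.17 = 13.26
  Term project 51 × 0.44 = 22.44
  Studio work 75 × 0.16 = 12
Sum = 66.41
66.41 is ≥ 57 and < 67 → D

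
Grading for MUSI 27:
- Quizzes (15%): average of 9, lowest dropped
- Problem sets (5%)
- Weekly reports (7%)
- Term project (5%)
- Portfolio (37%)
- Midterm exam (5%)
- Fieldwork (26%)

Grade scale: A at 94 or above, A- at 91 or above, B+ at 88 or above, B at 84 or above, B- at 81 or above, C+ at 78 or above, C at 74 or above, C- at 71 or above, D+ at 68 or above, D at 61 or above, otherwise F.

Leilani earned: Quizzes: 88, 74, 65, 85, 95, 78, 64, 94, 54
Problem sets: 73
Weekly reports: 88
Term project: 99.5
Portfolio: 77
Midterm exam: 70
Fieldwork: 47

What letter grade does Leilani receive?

Quizzes: drop 54 → average of remaining 8 = 643/8 = 80.375
Weighted total:
  Quizzes 80.375 × 0.15 = 12.05625
  Problem sets 73 × 0.05 = 3.65
  Weekly reports 88 × 0.07 = 6.16
  Term project 99.5 × 0.05 = 4.975
  Portfolio 77 × 0.37 = 28.49
  Midterm exam 70 × 0.05 = 3.5
  Fieldwork 47 × 0.26 = 12.22
Sum = 71.05125
71.05125 is ≥ 71 and < 74 → C-

C-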